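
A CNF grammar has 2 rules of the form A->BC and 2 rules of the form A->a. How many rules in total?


CNF allows two rule forms:
  A -> BC (binary): 2 rules
  A -> a (terminal): 2 rules
Total = 2 + 2 = 4

4


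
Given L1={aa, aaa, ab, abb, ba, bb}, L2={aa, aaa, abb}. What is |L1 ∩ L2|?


L1 = {aa, aaa, ab, abb, ba, bb}
L2 = {aa, aaa, abb}
Checking each string in L1 against L2:
  'aa': in L2? Yes
  'aaa': in L2? Yes
  'ab': in L2? No
  'abb': in L2? Yes
  'ba': in L2? No
  'bb': in L2? No
Intersection = {aa, aaa, abb}
|L1 ∩ L2| = 3

3


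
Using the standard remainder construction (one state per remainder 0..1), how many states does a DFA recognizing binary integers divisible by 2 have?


Divisibility by 2 is tracked via the remainder mod 2: 0, 1, ..., 1
The construction assigns one state to each remainder
Number of remainders = 2

2


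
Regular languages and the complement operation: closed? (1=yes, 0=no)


Regular languages are closed under all standard operations:
- Union: Yes (product construction)
- Intersection: Yes (product construction)
- Complement: Yes (swap accept/reject)
- Concatenation: Yes (NFA construction)
Operation: complement -> Closed

1


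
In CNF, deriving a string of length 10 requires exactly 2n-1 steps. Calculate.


Chomsky Normal Form derivation:
String length n = 10
Each step either:
  - Splits a nonterminal into two (n-1 such steps)
  - Converts a nonterminal to terminal (n such steps)
Total = (n-1) + n = 2n - 1
= 2(10) - 1
= 20 - 1
= 19

19


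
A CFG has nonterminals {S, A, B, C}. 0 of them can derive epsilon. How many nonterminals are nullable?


Nonterminals: {S, A, B, C}
A nonterminal is nullable if it can derive epsilon
Counting nullable nonterminals: 0
Total nullable = 0

0


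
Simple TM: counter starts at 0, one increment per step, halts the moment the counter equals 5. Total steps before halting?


Counter starts at 0. Counting sequence:
  Step 1: counter = 1
  Step 2: counter = 2
  Step 3: counter = 3
  Step 4: counter = 4
  Step 5: counter = 5
Counter reached 5 -> halt
Total steps = 5

5


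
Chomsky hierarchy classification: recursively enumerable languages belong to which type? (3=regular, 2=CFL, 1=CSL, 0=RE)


Chomsky hierarchy levels:
  Type 3: Regular (DFA/NFA/regex)
  Type 2: Context-free (PDA)
  Type 1: Context-sensitive
  Type 0: Recursively enumerable (TM)
'recursively enumerable' corresponds to Type 0

0


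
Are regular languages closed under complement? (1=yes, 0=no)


Regular languages are closed under:
- Union (DFA product construction)
- Intersection (DFA product construction)
- Complement (swap accept/reject states)
- Concatenation (NFA construction)
- Kleene star (NFA construction)
complement is in this list
Therefore: closed

1


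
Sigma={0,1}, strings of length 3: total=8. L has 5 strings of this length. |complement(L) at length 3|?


Alphabet: {0,1}
String length: 3
Total strings of length 3 = 2^3 = 8
Strings in L = 5
Complement = total - |L|
= 8 - 5
= 3

3


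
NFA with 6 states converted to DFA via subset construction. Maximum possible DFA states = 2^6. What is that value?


NFA has 6 states
Subset construction: each DFA state = subset of NFA states
Maximum subsets = 2^6
2^6 = 64

64


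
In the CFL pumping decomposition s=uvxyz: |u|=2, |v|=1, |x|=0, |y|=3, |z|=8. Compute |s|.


|s| = |u| + |v| + |x| + |y| + |z|
= 2 + 1 + 0 + 3 + 8
= 3 + 0 + 11
= 3 + 11
= 14

14


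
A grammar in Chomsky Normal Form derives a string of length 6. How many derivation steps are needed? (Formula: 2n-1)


Chomsky Normal Form derivation:
String length n = 6
Each step either:
  - Splits a nonterminal into two (n-1 such steps)
  - Converts a nonterminal to terminal (n such steps)
Total = (n-1) + n = 2n - 1
= 2(6) - 1
= 12 - 1
= 11

11


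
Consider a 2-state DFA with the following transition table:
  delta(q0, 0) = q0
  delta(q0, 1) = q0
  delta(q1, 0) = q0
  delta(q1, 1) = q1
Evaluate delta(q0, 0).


Looking up transition function:
delta(q0, 0) in the table
Row: q0, Column: 0
Result: q0

q0


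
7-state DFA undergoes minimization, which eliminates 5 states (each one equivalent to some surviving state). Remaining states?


Original DFA: 7 states
Redundant states removed: 5
Minimized states = original - removed
= 7 - 5
= 2

2


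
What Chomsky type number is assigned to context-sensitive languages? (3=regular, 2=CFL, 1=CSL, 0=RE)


Chomsky hierarchy levels:
  Type 3: Regular (DFA/NFA/regex)
  Type 2: Context-free (PDA)
  Type 1: Context-sensitive
  Type 0: Recursively enumerable (TM)
'context-sensitive' corresponds to Type 1

1


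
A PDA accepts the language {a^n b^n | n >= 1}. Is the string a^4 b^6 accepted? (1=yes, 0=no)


Language requires equal numbers of a's and b's
PDA pushes for each 'a', pops for each 'b'
Number of a's = 4
Number of b's = 6
4 != 6 -> Reject

0


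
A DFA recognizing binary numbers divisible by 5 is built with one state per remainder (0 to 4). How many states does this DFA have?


Divisibility by 5 is tracked via the remainder mod 5: 0, 1, ..., 4
The construction assigns one state to each remainder
Number of remainders = 5

5


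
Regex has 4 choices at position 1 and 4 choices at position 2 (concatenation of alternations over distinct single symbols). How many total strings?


First group: 4 alternatives
Second group: 4 alternatives
Concatenation: each choice from group 1 pairs with each from group 2
Total = 4 x 4 = 16

16


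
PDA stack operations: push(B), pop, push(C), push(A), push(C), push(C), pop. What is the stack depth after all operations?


Tracing stack operations:
  push(B) -> stack = [B], depth=1
  pop -> removed B, stack = [], depth=0
  push(C) -> stack = [C], depth=1
  push(A) -> stack = [C,A], depth=2
  push(C) -> stack = [C,A,C], depth=3
  push(C) -> stack = [C,A,C,C], depth=4
  pop -> removed C, stack = [C,A,C], depth=3
Final depth = 3

3


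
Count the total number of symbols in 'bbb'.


String: 'bbb'
Counting characters:
  'b' appears 3 time(s)
Total length = 0 + 3 = 3

3


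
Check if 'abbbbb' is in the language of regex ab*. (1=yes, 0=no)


Pattern: ab*
String: 'abbbbb'
Pattern requires: exactly one 'a' followed by zero or more 'b's
First char is 'a' -> OK
Rest 'bbbbb': all b's? Yes
Result: 1

1


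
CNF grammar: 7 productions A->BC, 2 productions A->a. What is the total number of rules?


CNF allows two rule forms:
  A -> BC (binary): 7 rules
  A -> a (terminal): 2 rules
Total = 7 + 2 = 9

9


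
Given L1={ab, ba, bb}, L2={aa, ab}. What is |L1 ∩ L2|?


L1 = {ab, ba, bb}
L2 = {aa, ab}
Checking each string in L1 against L2:
  'ab': in L2? Yes
  'ba': in L2? No
  'bb': in L2? No
Intersection = {ab}
|L1 ∩ L2| = 1

1


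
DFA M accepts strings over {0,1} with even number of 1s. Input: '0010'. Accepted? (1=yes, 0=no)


DFA has 2 states: q_even (start, accept=yes) and q_odd
Processing string '0010' character by character:
  Position 0: read '0', 1-count=0 -> q_even (no change)
  Position 1: read '0', 1-count=0 -> q_even (no change)
  Position 2: read '1', 1-count=1 -> q_odd
  Position 3: read '0', 1-count=1 -> q_odd (no change)
Final state: q_odd, total 1s = 1 (odd); the DFA requires an even count -> reject

0


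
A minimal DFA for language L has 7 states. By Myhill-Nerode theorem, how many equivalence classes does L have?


Myhill-Nerode theorem:
Number of equivalence classes = number of states in minimal DFA
Minimal DFA states = 7
Therefore equivalence classes = 7

7


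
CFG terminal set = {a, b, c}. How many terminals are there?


Terminal symbols: a, b, c
Counting each: a (#1), b (#2), c (#3)
Total = 3

3


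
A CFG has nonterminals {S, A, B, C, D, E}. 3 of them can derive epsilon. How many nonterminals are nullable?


Nonterminals: {S, A, B, C, D, E}
A nonterminal is nullable if it can derive epsilon
Counting nullable nonterminals: 3
Total nullable = 3

3


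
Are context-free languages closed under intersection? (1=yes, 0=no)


CFL closure properties:
  Closed under: union, concatenation, Kleene star
  NOT closed under: intersection, complement
Operation 'intersection' is in not-closed list -> No (not closed)

0


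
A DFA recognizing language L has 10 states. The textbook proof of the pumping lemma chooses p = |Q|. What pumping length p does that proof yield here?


Pumping lemma for regular languages (standard proof):
Take p = |Q|, the number of DFA states.
Any string of length >= |Q| passes through |Q|+1 states while reading its first |Q| symbols,
so by pigeonhole some state repeats, giving the loop that can be pumped.
Here |Q| = 10
Therefore the proof uses p = 10

10


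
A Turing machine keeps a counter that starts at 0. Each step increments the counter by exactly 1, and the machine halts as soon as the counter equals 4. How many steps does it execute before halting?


Counter starts at 0. Counting sequence:
  Step 1: counter = 1
  Step 2: counter = 2
  Step 3: counter = 3
  Step 4: counter = 4
Counter reached 4 -> halt
Total steps = 4

4


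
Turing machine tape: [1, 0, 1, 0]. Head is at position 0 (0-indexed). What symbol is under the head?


Tape: [1, 0, 1, 0]
Positions: 0 1 2 3
Values:    1 0 1 0
Head at position 0
tape[0] = 1

1


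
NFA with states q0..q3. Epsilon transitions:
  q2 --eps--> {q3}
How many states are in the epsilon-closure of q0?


Starting from q0
Initialize closure = {q0}
q0 has no outgoing epsilon transitions -> nothing to add
Final closure: {q0}
Size = 1

1


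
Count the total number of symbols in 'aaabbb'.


String: 'aaabbb'
Counting characters:
  'a' appears 3 time(s)
  'b' appears 3 time(s)
Total length = 3 + 3 = 6

6


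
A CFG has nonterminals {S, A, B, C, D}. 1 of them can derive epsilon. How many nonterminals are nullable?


Nonterminals: {S, A, B, C, D}
A nonterminal is nullable if it can derive epsilon
Counting nullable nonterminals: 1
Total nullable = 1

1


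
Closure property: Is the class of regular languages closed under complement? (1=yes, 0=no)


Regular languages are closed under all standard operations:
- Union: Yes (product construction)
- Intersection: Yes (product construction)
- Complement: Yes (swap accept/reject)
- Concatenation: Yes (NFA construction)
Operation: complement -> Closed

1


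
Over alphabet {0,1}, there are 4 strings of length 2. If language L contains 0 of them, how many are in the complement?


Alphabet: {0,1}
String length: 2
Total strings of length 2 = 2^2 = 4
Strings in L = 0
Complement = total - |L|
= 4 - 0
= 4

4


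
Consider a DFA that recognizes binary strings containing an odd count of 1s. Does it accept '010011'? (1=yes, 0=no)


DFA has 2 states: q_even (start, accept=no) and q_odd
Processing string '010011' character by character:
  Position 0: read '0', 1-count=0 -> q_even (no change)
  Position 1: read '1', 1-count=1 -> q_odd
  Position 2: read '0', 1-count=1 -> q_odd (no change)
  Position 3: read '0', 1-count=1 -> q_odd (no change)
  Position 4: read '1', 1-count=2 -> q_even
  Position 5: read '1', 1-count=3 -> q_odd
Final state: q_odd, total 1s = 3 (odd); the DFA requires an odd count -> accept

1


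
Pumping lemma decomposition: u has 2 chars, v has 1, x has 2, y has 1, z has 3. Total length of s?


|s| = |u| + |v| + |x| + |y| + |z|
= 2 + 1 + 2 + 1 + 3
= 3 + 2 + 4
= 5 + 4
= 9

9


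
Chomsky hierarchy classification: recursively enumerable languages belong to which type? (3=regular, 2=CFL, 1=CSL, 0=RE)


Chomsky hierarchy levels:
  Type 3: Regular (DFA/NFA/regex)
  Type 2: Context-free (PDA)
  Type 1: Context-sensitive
  Type 0: Recursively enumerable (TM)
'recursively enumerable' corresponds to Type 0

0


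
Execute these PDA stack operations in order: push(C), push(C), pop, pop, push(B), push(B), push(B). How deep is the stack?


Tracing stack operations:
  push(C) -> stack = [C], depth=1
  push(C) -> stack = [C,C], depth=2
  pop -> removed C, stack = [C], depth=1
  pop -> removed C, stack = [], depth=0
  push(B) -> stack = [B], depth=1
  push(B) -> stack = [B,B], depth=2
  push(B) -> stack = [B,B,B], depth=3
Final depth = 3

3


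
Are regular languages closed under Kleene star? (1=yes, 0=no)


Regular languages are closed under:
- Union (DFA product construction)
- Intersection (DFA product construction)
- Complement (swap accept/reject states)
- Concatenation (NFA construction)
- Kleene star (NFA construction)
Kleene star is in this list
Therefore: closed

1


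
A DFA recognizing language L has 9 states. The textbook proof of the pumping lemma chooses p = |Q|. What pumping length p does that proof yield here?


Pumping lemma for regular languages (standard proof):
Take p = |Q|, the number of DFA states.
Any string of length >= |Q| passes through |Q|+1 states while reading its first |Q| symbols,
so by pigeonhole some state repeats, giving the loop that can be pumped.
Here |Q| = 9
Therefore the proof uses p = 9

9


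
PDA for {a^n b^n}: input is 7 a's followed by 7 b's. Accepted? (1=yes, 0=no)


Language requires equal numbers of a's and b's
PDA pushes for each 'a', pops for each 'b'
Number of a's = 7
Number of b's = 7
7 == 7 -> Accept

1


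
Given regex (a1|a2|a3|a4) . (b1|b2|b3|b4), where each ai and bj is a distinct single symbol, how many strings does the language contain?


First group: 4 alternatives
Second group: 4 alternatives
Concatenation: each choice from group 1 pairs with each from group 2
Total = 4 x 4 = 16

16


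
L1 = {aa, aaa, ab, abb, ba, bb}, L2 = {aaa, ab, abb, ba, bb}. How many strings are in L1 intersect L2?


L1 = {aa, aaa, ab, abb, ba, bb}
L2 = {aaa, ab, abb, ba, bb}
Checking each string in L1 against L2:
  'aa': in L2? No
  'aaa': in L2? Yes
  'ab': in L2? Yes
  'abb': in L2? Yes
  'ba': in L2? Yes
  'bb': in L2? Yes
Intersection = {aaa, ab, abb, ba, bb}
|L1 ∩ L2| = 5

5


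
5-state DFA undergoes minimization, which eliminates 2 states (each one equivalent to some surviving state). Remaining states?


Original DFA: 5 states
Redundant states removed: 2
Minimized states = original - removed
= 5 - 2
= 3

3


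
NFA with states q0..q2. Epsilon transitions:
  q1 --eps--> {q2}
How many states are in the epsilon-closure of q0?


Starting from q0
Initialize closure = {q0}
q0 has no outgoing epsilon transitions -> nothing to add
Final closure: {q0}
Size = 1

1


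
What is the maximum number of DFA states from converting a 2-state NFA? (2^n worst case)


NFA has 2 states
Subset construction: each DFA state = subset of NFA states
Maximum subsets = 2^2
2^2 = 4

4


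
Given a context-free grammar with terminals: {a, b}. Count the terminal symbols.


Terminal symbols: a, b
Counting each: a (#1), b (#2)
Total = 2

2


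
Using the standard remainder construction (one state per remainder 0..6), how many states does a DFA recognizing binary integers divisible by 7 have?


Divisibility by 7 is tracked via the remainder mod 7: 0, 1, ..., 6
The construction assigns one state to each remainder
Number of remainders = 7

7


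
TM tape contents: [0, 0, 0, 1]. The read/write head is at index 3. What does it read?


Tape: [0, 0, 0, 1]
Positions: 0 1 2 3
Values:    0 0 0 1
Head at position 3
tape[3] = 1

1


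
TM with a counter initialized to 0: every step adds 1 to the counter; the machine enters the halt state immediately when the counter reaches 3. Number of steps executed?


Counter starts at 0. Counting sequence:
  Step 1: counter = 1
  Step 2: counter = 2
  Step 3: counter = 3
Counter reached 3 -> halt
Total steps = 3

3


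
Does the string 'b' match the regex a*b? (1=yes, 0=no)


Pattern: a*b
String: 'b'
Pattern requires: zero or more 'a's followed by exactly one 'b'
Found 0 leading 'a's
Remaining: 'b'
Remaining is exactly 'b' -> match
Result: 1

1


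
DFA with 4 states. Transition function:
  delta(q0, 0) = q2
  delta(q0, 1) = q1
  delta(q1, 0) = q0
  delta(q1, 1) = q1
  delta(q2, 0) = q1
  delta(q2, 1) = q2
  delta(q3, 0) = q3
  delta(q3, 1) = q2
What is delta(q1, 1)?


Looking up transition function:
delta(q1, 1) in the table
Row: q1, Column: 1
Result: q1

q1


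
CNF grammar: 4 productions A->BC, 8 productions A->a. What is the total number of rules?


CNF allows two rule forms:
  A -> BC (binary): 4 rules
  A -> a (terminal): 8 rules
Total = 4 + 8 = 12

12


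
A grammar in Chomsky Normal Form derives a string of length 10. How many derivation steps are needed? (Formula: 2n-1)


Chomsky Normal Form derivation:
String length n = 10
Each step either:
  - Splits a nonterminal into two (n-1 such steps)
  - Converts a nonterminal to terminal (n such steps)
Total = (n-1) + n = 2n - 1
= 2(10) - 1
= 20 - 1
= 19

19


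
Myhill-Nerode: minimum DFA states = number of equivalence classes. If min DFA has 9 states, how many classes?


Myhill-Nerode theorem:
Number of equivalence classes = number of states in minimal DFA
Minimal DFA states = 9
Therefore equivalence classes = 9

9


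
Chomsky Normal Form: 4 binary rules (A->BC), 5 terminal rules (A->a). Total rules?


CNF allows two rule forms:
  A -> BC (binary): 4 rules
  A -> a (terminal): 5 rules
Total = 4 + 5 = 9

9


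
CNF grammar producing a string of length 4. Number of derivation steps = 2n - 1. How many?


Chomsky Normal Form derivation:
String length n = 4
Each step either:
  - Splits a nonterminal into two (n-1 such steps)
  - Converts a nonterminal to terminal (n such steps)
Total = (n-1) + n = 2n - 1
= 2(4) - 1
= 8 - 1
= 7

7


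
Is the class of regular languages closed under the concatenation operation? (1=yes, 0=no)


Regular languages are closed under:
- Union (DFA product construction)
- Intersection (DFA product construction)
- Complement (swap accept/reject states)
- Concatenation (NFA construction)
- Kleene star (NFA construction)
concatenation is in this list
Therefore: closed

1


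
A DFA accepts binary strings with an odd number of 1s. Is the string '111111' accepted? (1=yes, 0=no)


DFA has 2 states: q_even (start, accept=no) and q_odd
Processing string '111111' character by character:
  Position 0: read '1', 1-count=1 -> q_odd
  Position 1: read '1', 1-count=2 -> q_even
  Position 2: read '1', 1-count=3 -> q_odd
  Position 3: read '1', 1-count=4 -> q_even
  Position 4: read '1', 1-count=5 -> q_odd
  Position 5: read '1', 1-count=6 -> q_even
Final state: q_even, total 1s = 6 (even); the DFA requires an odd count -> reject

0


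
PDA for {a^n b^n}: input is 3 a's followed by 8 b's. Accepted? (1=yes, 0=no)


Language requires equal numbers of a's and b's
PDA pushes for each 'a', pops for each 'b'
Number of a's = 3
Number of b's = 8
3 != 8 -> Reject

0


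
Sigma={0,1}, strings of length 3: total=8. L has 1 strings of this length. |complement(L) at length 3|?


Alphabet: {0,1}
String length: 3
Total strings of length 3 = 2^3 = 8
Strings in L = 1
Complement = total - |L|
= 8 - 1
= 7

7


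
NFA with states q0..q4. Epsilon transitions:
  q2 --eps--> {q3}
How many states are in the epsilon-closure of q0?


Starting from q0
Initialize closure = {q0}
q0 has no outgoing epsilon transitions -> nothing to add
Final closure: {q0}
Size = 1

1


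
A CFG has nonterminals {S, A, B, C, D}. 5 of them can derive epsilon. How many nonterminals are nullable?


Nonterminals: {S, A, B, C, D}
A nonterminal is nullable if it can derive epsilon
Counting nullable nonterminals: 5
Total nullable = 5

5


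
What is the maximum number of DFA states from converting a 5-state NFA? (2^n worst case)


NFA has 5 states
Subset construction: each DFA state = subset of NFA states
Maximum subsets = 2^5
2^5 = 32

32


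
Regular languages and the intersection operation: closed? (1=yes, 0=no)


Regular languages are closed under all standard operations:
- Union: Yes (product construction)
- Intersection: Yes (product construction)
- Complement: Yes (swap accept/reject)
- Concatenation: Yes (NFA construction)
Operation: intersection -> Closed

1


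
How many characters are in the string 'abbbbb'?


String: 'abbbbb'
Counting characters:
  'a' appears 1 time(s)
  'b' appears 5 time(s)
Total length = 1 + 5 = 6

6


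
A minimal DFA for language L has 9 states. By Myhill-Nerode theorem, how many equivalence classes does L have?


Myhill-Nerode theorem:
Number of equivalence classes = number of states in minimal DFA
Minimal DFA states = 9
Therefore equivalence classes = 9

9


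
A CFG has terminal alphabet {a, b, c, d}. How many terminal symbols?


Terminal symbols: a, b, c, d
Counting each: a (#1), b (#2), c (#3), d (#4)
Total = 4

4


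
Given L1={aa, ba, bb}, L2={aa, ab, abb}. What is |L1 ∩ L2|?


L1 = {aa, ba, bb}
L2 = {aa, ab, abb}
Checking each string in L1 against L2:
  'aa': in L2? Yes
  'ba': in L2? No
  'bb': in L2? No
Intersection = {aa}
|L1 ∩ L2| = 1

1


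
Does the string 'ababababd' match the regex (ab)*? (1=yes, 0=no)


Pattern: (ab)*
String: 'ababababd'
Pattern requires: zero or more repetitions of 'ab'
Length 9 is odd -> cannot be (ab)* -> no match
Result: 0

0


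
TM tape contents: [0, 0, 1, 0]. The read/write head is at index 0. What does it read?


Tape: [0, 0, 1, 0]
Positions: 0 1 2 3
Values:    0 0 1 0
Head at position 0
tape[0] = 0

0


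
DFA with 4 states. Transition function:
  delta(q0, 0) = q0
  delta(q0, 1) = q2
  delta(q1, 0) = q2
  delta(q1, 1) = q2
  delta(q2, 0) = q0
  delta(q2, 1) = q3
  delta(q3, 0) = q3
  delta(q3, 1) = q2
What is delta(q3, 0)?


Looking up transition function:
delta(q3, 0) in the table
Row: q3, Column: 0
Result: q3

q3


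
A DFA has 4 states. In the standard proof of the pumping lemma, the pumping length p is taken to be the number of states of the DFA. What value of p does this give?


Pumping lemma for regular languages (standard proof):
Take p = |Q|, the number of DFA states.
Any string of length >= |Q| passes through |Q|+1 states while reading its first |Q| symbols,
so by pigeonhole some state repeats, giving the loop that can be pumped.
Here |Q| = 4
Therefore the proof uses p = 4

4


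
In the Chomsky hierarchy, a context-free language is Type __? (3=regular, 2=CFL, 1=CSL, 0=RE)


Chomsky hierarchy levels:
  Type 3: Regular (DFA/NFA/regex)
  Type 2: Context-free (PDA)
  Type 1: Context-sensitive
  Type 0: Recursively enumerable (TM)
'context-free' corresponds to Type 2

2


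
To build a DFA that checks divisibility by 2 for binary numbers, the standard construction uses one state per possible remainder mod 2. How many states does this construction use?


Divisibility by 2 is tracked via the remainder mod 2: 0, 1, ..., 1
The construction assigns one state to each remainder
Number of remainders = 2

2


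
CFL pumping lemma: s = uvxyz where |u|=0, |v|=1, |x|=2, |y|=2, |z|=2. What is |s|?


|s| = |u| + |v| + |x| + |y| + |z|
= 0 + 1 + 2 + 2 + 2
= 1 + 2 + 4
= 3 + 4
= 7

7


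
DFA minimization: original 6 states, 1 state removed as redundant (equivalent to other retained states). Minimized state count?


Original DFA: 6 states
Redundant states removed: 1
Minimized states = original - removed
= 6 - 1
= 5

5


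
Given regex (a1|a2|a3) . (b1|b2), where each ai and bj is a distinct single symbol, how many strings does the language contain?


First group: 3 alternatives
Second group: 2 alternatives
Concatenation: each choice from group 1 pairs with each from group 2
Total = 3 x 2 = 6

6


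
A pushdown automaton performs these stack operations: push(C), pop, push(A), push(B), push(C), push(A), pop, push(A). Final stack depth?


Tracing stack operations:
  push(C) -> stack = [C], depth=1
  pop -> removed C, stack = [], depth=0
  push(A) -> stack = [A], depth=1
  push(B) -> stack = [A,B], depth=2
  push(C) -> stack = [A,B,C], depth=3
  push(A) -> stack = [A,B,C,A], depth=4
  pop -> removed A, stack = [A,B,C], depth=3
  push(A) -> stack = [A,B,C,A], depth=4
Final depth = 4

4


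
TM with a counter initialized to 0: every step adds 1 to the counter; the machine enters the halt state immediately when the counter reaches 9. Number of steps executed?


Counter starts at 0. Counting sequence:
  Step 1: counter = 1
  Step 2: counter = 2
  Step 3: counter = 3
  Step 4: counter = 4
  Step 5: counter = 5
  Step 6: counter = 6
  ...
  Step 9: counter = 9
Counter reached 9 -> halt
Total steps = 9

9


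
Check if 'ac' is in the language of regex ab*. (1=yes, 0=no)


Pattern: ab*
String: 'ac'
Pattern requires: exactly one 'a' followed by zero or more 'b's
First char is 'a' -> OK
Rest 'c': all b's? No
Result: 0

0


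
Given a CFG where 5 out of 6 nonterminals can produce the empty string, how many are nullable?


Nonterminals: {S, A, B, C, D, E}
A nonterminal is nullable if it can derive epsilon
Counting nullable nonterminals: 5
Total nullable = 5

5


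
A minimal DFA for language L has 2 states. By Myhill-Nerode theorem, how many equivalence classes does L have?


Myhill-Nerode theorem:
Number of equivalence classes = number of states in minimal DFA
Minimal DFA states = 2
Therefore equivalence classes = 2

2


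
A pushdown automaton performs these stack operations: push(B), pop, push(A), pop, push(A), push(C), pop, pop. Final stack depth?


Tracing stack operations:
  push(B) -> stack = [B], depth=1
  pop -> removed B, stack = [], depth=0
  push(A) -> stack = [A], depth=1
  pop -> removed A, stack = [], depth=0
  push(A) -> stack = [A], depth=1
  push(C) -> stack = [A,C], depth=2
  pop -> removed C, stack = [A], depth=1
  pop -> removed A, stack = [], depth=0
Final depth = 0

0


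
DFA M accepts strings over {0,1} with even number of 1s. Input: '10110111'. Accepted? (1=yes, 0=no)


DFA has 2 states: q_even (start, accept=yes) and q_odd
Processing string '10110111' character by character:
  Position 0: read '1', 1-count=1 -> q_odd
  Position 1: read '0', 1-count=1 -> q_odd (no change)
  Position 2: read '1', 1-count=2 -> q_even
  Position 3: read '1', 1-count=3 -> q_odd
  Position 4: read '0', 1-count=3 -> q_odd (no change)
  Position 5: read '1', 1-count=4 -> q_even
  Position 6: read '1', 1-count=5 -> q_odd
  Position 7: read '1', 1-count=6 -> q_even
Final state: q_even, total 1s = 6 (even); the DFA requires an even count -> accept

1


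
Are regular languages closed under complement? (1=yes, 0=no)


Regular languages are closed under:
- Union (DFA product construction)
- Intersection (DFA product construction)
- Complement (swap accept/reject states)
- Concatenation (NFA construction)
- Kleene star (NFA construction)
complement is in this list
Therefore: closed

1


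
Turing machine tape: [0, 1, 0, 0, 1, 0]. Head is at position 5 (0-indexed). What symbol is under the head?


Tape: [0, 1, 0, 0, 1, 0]
Positions: 0 1 2 3 4 5
Values:    0 1 0 0 1 0
Head at position 5
tape[5] = 0

0


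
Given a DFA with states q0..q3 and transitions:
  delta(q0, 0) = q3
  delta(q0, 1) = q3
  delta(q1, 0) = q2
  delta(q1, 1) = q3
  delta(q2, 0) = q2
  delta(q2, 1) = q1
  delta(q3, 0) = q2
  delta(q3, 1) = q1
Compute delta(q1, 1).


Looking up transition function:
delta(q1, 1) in the table
Row: q1, Column: 1
Result: q3

q3


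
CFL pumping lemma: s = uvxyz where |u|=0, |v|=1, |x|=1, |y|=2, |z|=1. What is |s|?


|s| = |u| + |v| + |x| + |y| + |z|
= 0 + 1 + 1 + 2 + 1
= 1 + 1 + 3
= 2 + 3
= 5

5


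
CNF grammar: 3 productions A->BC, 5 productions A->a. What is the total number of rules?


CNF allows two rule forms:
  A -> BC (binary): 3 rules
  A -> a (terminal): 5 rules
Total = 3 + 5 = 8

8


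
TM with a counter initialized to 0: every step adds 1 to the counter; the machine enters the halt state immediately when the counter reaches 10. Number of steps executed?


Counter starts at 0. Counting sequence:
  Step 1: counter = 1
  Step 2: counter = 2
  Step 3: counter = 3
  Step 4: counter = 4
  Step 5: counter = 5
  Step 6: counter = 6
  ...
  Step 10: counter = 10
Counter reached 10 -> halt
Total steps = 10

10


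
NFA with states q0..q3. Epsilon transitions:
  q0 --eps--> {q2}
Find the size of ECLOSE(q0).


Starting from q0
Initialize closure = {q0}
Follow epsilon from q0 -> add q2
Final closure: {q0, q2}
Size = 2

2


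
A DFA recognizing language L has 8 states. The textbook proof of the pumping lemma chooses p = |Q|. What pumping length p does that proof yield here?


Pumping lemma for regular languages (standard proof):
Take p = |Q|, the number of DFA states.
Any string of length >= |Q| passes through |Q|+1 states while reading its first |Q| symbols,
so by pigeonhole some state repeats, giving the loop that can be pumped.
Here |Q| = 8
Therefore the proof uses p = 8

8


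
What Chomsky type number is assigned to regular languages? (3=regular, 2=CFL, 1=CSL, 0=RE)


Chomsky hierarchy levels:
  Type 3: Regular (DFA/NFA/regex)
  Type 2: Context-free (PDA)
  Type 1: Context-sensitive
  Type 0: Recursively enumerable (TM)
'regular' corresponds to Type 3

3


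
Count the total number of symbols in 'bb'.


String: 'bb'
Counting characters:
  'b' appears 2 time(s)
Total length = 0 + 2 = 2

2


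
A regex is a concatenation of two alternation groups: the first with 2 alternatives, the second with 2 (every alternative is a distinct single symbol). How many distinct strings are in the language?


First group: 2 alternatives
Second group: 2 alternatives
Concatenation: each choice from group 1 pairs with each from group 2
Total = 2 x 2 = 4

4


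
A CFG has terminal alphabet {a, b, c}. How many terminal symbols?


Terminal symbols: a, b, c
Counting each: a (#1), b (#2), c (#3)
Total = 3

3


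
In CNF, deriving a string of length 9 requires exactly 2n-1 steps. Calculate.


Chomsky Normal Form derivation:
String length n = 9
Each step either:
  - Splits a nonterminal into two (n-1 such steps)
  - Converts a nonterminal to terminal (n such steps)
Total = (n-1) + n = 2n - 1
= 2(9) - 1
= 18 - 1
= 17

17


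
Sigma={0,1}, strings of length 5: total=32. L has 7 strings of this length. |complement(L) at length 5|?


Alphabet: {0,1}
String length: 5
Total strings of length 5 = 2^5 = 32
Strings in L = 7
Complement = total - |L|
= 32 - 7
= 25

25


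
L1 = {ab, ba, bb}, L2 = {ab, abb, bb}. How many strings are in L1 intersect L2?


L1 = {ab, ba, bb}
L2 = {ab, abb, bb}
Checking each string in L1 against L2:
  'ab': in L2? Yes
  'ba': in L2? No
  'bb': in L2? Yes
Intersection = {ab, bb}
|L1 ∩ L2| = 2

2


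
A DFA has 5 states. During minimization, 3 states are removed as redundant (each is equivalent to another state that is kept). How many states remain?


Original DFA: 5 states
Redundant states removed: 3
Minimized states = original - removed
= 5 - 3
= 2

2


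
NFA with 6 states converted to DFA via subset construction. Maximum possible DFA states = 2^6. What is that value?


NFA has 6 states
Subset construction: each DFA state = subset of NFA states
Maximum subsets = 2^6
2^6 = 64

64


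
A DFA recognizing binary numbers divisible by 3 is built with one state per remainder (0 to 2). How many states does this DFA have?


Divisibility by 3 is tracked via the remainder mod 3: 0, 1, ..., 2
The construction assigns one state to each remainder
Number of remainders = 3

3


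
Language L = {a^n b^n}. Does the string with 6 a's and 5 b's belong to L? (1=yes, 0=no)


Language requires equal numbers of a's and b's
PDA pushes for each 'a', pops for each 'b'
Number of a's = 6
Number of b's = 5
6 != 5 -> Reject

0


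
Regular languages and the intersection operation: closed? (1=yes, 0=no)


Regular languages are closed under all standard operations:
- Union: Yes (product construction)
- Intersection: Yes (product construction)
- Complement: Yes (swap accept/reject)
- Concatenation: Yes (NFA construction)
Operation: intersection -> Closed

1


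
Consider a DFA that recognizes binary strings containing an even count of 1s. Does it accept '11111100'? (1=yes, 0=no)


DFA has 2 states: q_even (start, accept=yes) and q_odd
Processing string '11111100' character by character:
  Position 0: read '1', 1-count=1 -> q_odd
  Position 1: read '1', 1-count=2 -> q_even
  Position 2: read '1', 1-count=3 -> q_odd
  Position 3: read '1', 1-count=4 -> q_even
  Position 4: read '1', 1-count=5 -> q_odd
  Position 5: read '1', 1-count=6 -> q_even
  Position 6: read '0', 1-count=6 -> q_even (no change)
  Position 7: read '0', 1-count=6 -> q_even (no change)
Final state: q_even, total 1s = 6 (even); the DFA requires an even count -> accept

1


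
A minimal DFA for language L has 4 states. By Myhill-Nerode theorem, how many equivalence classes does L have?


Myhill-Nerode theorem:
Number of equivalence classes = number of states in minimal DFA
Minimal DFA states = 4
Therefore equivalence classes = 4

4


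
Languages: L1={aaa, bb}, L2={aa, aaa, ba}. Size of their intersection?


L1 = {aaa, bb}
L2 = {aa, aaa, ba}
Checking each string in L1 against L2:
  'aaa': in L2? Yes
  'bb': in L2? No
Intersection = {aaa}
|L1 ∩ L2| = 1

1


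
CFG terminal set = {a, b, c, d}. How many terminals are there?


Terminal symbols: a, b, c, d
Counting each: a (#1), b (#2), c (#3), d (#4)
Total = 4

4


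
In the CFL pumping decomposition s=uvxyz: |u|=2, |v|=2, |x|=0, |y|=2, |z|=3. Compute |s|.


|s| = |u| + |v| + |x| + |y| + |z|
= 2 + 2 + 0 + 2 + 3
= 4 + 0 + 5
= 4 + 5
= 9

9


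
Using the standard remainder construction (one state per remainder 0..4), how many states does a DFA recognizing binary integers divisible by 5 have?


Divisibility by 5 is tracked via the remainder mod 5: 0, 1, ..., 4
The construction assigns one state to each remainder
Number of remainders = 5

5


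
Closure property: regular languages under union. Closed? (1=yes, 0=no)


Regular languages are closed under:
- Union (DFA product construction)
- Intersection (DFA product construction)
- Complement (swap accept/reject states)
- Concatenation (NFA construction)
- Kleene star (NFA construction)
union is in this list
Therefore: closed

1


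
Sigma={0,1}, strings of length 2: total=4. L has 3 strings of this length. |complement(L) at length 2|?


Alphabet: {0,1}
String length: 2
Total strings of length 2 = 2^2 = 4
Strings in L = 3
Complement = total - |L|
= 4 - 3
= 1

1


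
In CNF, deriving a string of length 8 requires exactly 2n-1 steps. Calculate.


Chomsky Normal Form derivation:
String length n = 8
Each step either:
  - Splits a nonterminal into two (n-1 such steps)
  - Converts a nonterminal to terminal (n such steps)
Total = (n-1) + n = 2n - 1
= 2(8) - 1
= 16 - 1
= 15

15


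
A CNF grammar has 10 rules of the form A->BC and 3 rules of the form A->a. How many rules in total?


CNF allows two rule forms:
  A -> BC (binary): 10 rules
  A -> a (terminal): 3 rules
Total = 10 + 3 = 13

13


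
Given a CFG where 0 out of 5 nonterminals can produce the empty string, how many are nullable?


Nonterminals: {S, A, B, C, D}
A nonterminal is nullable if it can derive epsilon
Counting nullable nonterminals: 0
Total nullable = 0

0


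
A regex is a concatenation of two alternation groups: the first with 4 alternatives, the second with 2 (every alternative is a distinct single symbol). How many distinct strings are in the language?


First group: 4 alternatives
Second group: 2 alternatives
Concatenation: each choice from group 1 pairs with each from group 2
Total = 4 x 2 = 8

8


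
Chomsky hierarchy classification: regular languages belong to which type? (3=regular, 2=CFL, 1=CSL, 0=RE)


Chomsky hierarchy levels:
  Type 3: Regular (DFA/NFA/regex)
  Type 2: Context-free (PDA)
  Type 1: Context-sensitive
  Type 0: Recursively enumerable (TM)
'regular' corresponds to Type 3

3


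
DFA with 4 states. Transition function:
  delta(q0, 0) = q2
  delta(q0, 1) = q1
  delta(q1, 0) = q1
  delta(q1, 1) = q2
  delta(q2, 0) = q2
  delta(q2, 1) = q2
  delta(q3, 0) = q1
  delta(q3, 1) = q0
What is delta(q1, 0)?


Looking up transition function:
delta(q1, 0) in the table
Row: q1, Column: 0
Result: q1

q1


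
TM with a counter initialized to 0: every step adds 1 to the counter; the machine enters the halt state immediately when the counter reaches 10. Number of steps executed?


Counter starts at 0. Counting sequence:
  Step 1: counter = 1
  Step 2: counter = 2
  Step 3: counter = 3
  Step 4: counter = 4
  Step 5: counter = 5
  Step 6: counter = 6
  ...
  Step 10: counter = 10
Counter reached 10 -> halt
Total steps = 10

10


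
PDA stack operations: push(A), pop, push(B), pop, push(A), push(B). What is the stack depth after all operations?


Tracing stack operations:
  push(A) -> stack = [A], depth=1
  pop -> removed A, stack = [], depth=0
  push(B) -> stack = [B], depth=1
  pop -> removed B, stack = [], depth=0
  push(A) -> stack = [A], depth=1
  push(B) -> stack = [A,B], depth=2
Final depth = 2

2


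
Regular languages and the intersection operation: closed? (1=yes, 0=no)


Regular languages are closed under all standard operations:
- Union: Yes (product construction)
- Intersection: Yes (product construction)
- Complement: Yes (swap accept/reject)
- Concatenation: Yes (NFA construction)
Operation: intersection -> Closed

1


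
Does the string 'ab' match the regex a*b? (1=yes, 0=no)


Pattern: a*b
String: 'ab'
Pattern requires: zero or more 'a's followed by exactly one 'b'
Found 1 leading 'a's
Remaining: 'b'
Remaining is exactly 'b' -> match
Result: 1

1


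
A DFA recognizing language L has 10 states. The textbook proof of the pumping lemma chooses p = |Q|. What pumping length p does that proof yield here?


Pumping lemma for regular languages (standard proof):
Take p = |Q|, the number of DFA states.
Any string of length >= |Q| passes through |Q|+1 states while reading its first |Q| symbols,
so by pigeonhole some state repeats, giving the loop that can be pumped.
Here |Q| = 10
Therefore the proof uses p = 10

10


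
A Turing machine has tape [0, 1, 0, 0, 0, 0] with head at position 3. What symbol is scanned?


Tape: [0, 1, 0, 0, 0, 0]
Positions: 0 1 2 3 4 5
Values:    0 1 0 0 0 0
Head at position 3
tape[3] = 0

0


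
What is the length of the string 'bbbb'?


String: 'bbbb'
Counting characters:
  'b' appears 4 time(s)
Total length = 0 + 4 = 4

4


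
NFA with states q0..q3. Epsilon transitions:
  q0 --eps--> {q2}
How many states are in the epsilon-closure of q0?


Starting from q0
Initialize closure = {q0}
Follow epsilon from q0 -> add q2
Final closure: {q0, q2}
Size = 2

2


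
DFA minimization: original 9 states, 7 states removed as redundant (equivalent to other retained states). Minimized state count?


Original DFA: 9 states
Redundant states removed: 7
Minimized states = original - removed
= 9 - 7
= 2

2


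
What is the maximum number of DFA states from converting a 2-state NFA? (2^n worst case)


NFA has 2 states
Subset construction: each DFA state = subset of NFA states
Maximum subsets = 2^2
2^2 = 4

4


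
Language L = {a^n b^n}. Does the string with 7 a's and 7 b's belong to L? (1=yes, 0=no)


Language requires equal numbers of a's and b's
PDA pushes for each 'a', pops for each 'b'
Number of a's = 7
Number of b's = 7
7 == 7 -> Accept

1


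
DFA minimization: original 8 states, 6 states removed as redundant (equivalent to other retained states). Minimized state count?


Original DFA: 8 states
Redundant states removed: 6
Minimized states = original - removed
= 8 - 6
= 2

2


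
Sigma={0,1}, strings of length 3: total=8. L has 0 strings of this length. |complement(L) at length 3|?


Alphabet: {0,1}
String length: 3
Total strings of length 3 = 2^3 = 8
Strings in L = 0
Complement = total - |L|
= 8 - 0
= 8

8


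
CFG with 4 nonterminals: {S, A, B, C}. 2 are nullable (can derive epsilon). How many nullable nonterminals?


Nonterminals: {S, A, B, C}
A nonterminal is nullable if it can derive epsilon
Counting nullable nonterminals: 2
Total nullable = 2

2
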